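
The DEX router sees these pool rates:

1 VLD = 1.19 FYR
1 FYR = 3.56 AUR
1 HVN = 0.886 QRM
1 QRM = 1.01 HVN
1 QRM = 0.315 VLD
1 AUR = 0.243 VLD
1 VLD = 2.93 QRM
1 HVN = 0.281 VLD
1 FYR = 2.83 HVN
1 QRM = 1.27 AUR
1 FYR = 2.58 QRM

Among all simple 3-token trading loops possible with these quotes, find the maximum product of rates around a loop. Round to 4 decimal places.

VLD→FYR→AUR→VLD: 1.19 × 3.56 × 0.243 = 1.02945
VLD→FYR→QRM→VLD: 1.19 × 2.58 × 0.315 = 0.96711
HVN→VLD→FYR→HVN: 0.281 × 1.19 × 2.83 = 0.94632
VLD→QRM→AUR→VLD: 2.93 × 1.27 × 0.243 = 0.90423
HVN→VLD→QRM→HVN: 0.281 × 2.93 × 1.01 = 0.83156
Maximum is VLD→FYR→AUR→VLD at 1.0294; arbitrage exists.

1.0294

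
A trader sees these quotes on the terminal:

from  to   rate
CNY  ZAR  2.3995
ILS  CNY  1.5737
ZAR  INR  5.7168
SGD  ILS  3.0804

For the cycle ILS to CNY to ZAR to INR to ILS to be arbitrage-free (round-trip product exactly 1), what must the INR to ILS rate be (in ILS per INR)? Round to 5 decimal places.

0.04632

Known legs of the cycle: 1.5737 × 2.3995 × 5.7168 = 21.58716931992
For no arbitrage the full-cycle product must be 1, so the missing rate is 1 / 21.58716931992 ≈ 0.0463238.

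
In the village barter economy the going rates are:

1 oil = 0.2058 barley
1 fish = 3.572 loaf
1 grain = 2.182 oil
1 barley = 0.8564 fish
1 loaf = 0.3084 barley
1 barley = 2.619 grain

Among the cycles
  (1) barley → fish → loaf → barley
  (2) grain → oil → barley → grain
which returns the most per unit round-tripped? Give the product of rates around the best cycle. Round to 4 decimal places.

1.1761

(1) 0.8564 × 3.572 × 0.3084 = 0.94341
(2) 2.182 × 0.2058 × 2.619 = 1.17608
Highest is cycle (2) at 1.1761 (>1, arbitrage).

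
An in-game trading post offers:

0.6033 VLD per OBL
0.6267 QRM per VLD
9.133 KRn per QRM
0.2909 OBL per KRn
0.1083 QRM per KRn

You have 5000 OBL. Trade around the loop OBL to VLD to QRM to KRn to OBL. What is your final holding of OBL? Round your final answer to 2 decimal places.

5000 OBL × 0.6033 = 3016.5 VLD
3016.5 VLD × 0.6267 = 1890.44055 QRM
1890.44055 QRM × 9.133 = 17265.39354315 KRn
17265.39354315 KRn × 0.2909 = 5022.502981702335 OBL

5022.50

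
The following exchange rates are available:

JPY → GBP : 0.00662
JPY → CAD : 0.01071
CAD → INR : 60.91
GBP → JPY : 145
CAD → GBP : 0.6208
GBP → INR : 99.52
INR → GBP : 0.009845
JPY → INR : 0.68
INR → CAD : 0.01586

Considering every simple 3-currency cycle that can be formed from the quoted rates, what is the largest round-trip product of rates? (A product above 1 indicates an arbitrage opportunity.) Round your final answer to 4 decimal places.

CAD→GBP→INR→CAD: 0.6208 × 99.52 × 0.01586 = 0.97986
JPY→INR→GBP→JPY: 0.68 × 0.009845 × 145 = 0.97072
JPY→CAD→GBP→JPY: 0.01071 × 0.6208 × 145 = 0.96407
Maximum is CAD→GBP→INR→CAD at 0.9799; no arbitrage — every cycle loses value.

0.9799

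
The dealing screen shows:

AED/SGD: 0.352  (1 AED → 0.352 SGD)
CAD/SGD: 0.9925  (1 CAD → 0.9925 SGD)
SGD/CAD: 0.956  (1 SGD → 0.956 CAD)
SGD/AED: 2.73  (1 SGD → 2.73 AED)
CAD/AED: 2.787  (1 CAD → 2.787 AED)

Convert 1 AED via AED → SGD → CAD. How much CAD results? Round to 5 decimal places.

1 AED × 0.352 = 0.352 SGD
0.352 SGD × 0.956 = 0.336512 CAD

0.33651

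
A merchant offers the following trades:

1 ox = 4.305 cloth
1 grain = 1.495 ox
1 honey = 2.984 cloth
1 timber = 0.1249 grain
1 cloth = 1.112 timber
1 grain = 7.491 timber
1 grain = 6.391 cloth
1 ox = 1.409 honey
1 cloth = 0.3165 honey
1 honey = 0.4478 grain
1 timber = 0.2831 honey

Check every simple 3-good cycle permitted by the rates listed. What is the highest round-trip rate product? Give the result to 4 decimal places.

0.9497

grain→timber→honey→grain: 7.491 × 0.2831 × 0.4478 = 0.94965
ox→honey→grain→ox: 1.409 × 0.4478 × 1.495 = 0.94327
cloth→timber→honey→cloth: 1.112 × 0.2831 × 2.984 = 0.93938
grain→cloth→honey→grain: 6.391 × 0.3165 × 0.4478 = 0.90579
grain→cloth→timber→grain: 6.391 × 1.112 × 0.1249 = 0.88764
Maximum is grain→timber→honey→grain at 0.9497; no arbitrage — every cycle loses value.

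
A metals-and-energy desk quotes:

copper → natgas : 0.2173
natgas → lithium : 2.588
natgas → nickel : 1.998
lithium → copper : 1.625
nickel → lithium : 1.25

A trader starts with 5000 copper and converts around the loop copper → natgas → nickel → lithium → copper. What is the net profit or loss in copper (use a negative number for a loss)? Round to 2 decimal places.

5000 copper × 0.2173 = 1086.5 natgas
1086.5 natgas × 1.998 = 2170.827 nickel
2170.827 nickel × 1.25 = 2713.53375 lithium
2713.53375 lithium × 1.625 = 4409.49234375 copper
Net change: 4409.49234375 − 5000 = -590.50765625 copper

-590.51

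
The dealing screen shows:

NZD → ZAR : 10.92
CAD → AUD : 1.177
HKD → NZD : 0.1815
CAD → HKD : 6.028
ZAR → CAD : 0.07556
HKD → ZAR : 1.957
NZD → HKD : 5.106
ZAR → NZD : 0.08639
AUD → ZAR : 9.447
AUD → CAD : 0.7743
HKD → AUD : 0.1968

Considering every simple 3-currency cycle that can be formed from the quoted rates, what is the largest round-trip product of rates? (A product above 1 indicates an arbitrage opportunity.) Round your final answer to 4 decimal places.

HKD→AUD→CAD→HKD: 0.1968 × 0.7743 × 6.028 = 0.91856
HKD→ZAR→CAD→HKD: 1.957 × 0.07556 × 6.028 = 0.89137
HKD→ZAR→NZD→HKD: 1.957 × 0.08639 × 5.106 = 0.86325
ZAR→CAD→AUD→ZAR: 0.07556 × 1.177 × 9.447 = 0.84016
Maximum is HKD→AUD→CAD→HKD at 0.9186; no arbitrage — every cycle loses value.

0.9186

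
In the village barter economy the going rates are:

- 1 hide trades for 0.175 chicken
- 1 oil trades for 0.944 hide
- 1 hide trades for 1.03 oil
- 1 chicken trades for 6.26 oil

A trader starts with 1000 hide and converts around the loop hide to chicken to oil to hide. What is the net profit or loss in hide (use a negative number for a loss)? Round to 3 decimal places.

34.152

1000 hide × 0.175 = 175 chicken
175 chicken × 6.26 = 1095.5 oil
1095.5 oil × 0.944 = 1034.152 hide
Net change: 1034.152 − 1000 = 34.152 hide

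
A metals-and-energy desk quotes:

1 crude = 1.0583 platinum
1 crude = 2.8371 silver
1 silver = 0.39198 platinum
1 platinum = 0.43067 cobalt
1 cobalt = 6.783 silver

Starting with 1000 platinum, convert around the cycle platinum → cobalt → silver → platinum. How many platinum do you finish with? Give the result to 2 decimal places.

1000 platinum × 0.43067 = 430.67 cobalt
430.67 cobalt × 6.783 = 2921.23461 silver
2921.23461 silver × 0.39198 = 1145.0655424278 platinum

1145.07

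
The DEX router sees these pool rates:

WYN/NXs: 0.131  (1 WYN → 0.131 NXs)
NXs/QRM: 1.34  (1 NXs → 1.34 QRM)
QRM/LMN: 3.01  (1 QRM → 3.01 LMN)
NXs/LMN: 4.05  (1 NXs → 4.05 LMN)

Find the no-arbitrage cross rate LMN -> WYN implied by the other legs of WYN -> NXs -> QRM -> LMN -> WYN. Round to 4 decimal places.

1.8926

Known legs of the cycle: 0.131 × 1.34 × 3.01 = 0.5283754
For no arbitrage the full-cycle product must be 1, so the missing rate is 1 / 0.5283754 ≈ 1.892594.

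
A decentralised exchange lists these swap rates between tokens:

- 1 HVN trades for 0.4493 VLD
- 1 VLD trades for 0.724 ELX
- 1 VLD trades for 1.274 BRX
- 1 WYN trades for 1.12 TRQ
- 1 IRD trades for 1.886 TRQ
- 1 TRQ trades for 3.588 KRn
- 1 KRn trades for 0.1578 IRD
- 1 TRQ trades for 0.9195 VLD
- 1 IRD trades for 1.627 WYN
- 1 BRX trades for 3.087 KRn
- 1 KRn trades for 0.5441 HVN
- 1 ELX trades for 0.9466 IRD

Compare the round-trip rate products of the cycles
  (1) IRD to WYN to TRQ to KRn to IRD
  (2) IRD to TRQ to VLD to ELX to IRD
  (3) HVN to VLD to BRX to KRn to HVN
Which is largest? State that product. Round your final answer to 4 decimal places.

(1) 1.627 × 1.12 × 3.588 × 0.1578 = 1.03173
(2) 1.886 × 0.9195 × 0.724 × 0.9466 = 1.18850
(3) 0.4493 × 1.274 × 3.087 × 0.5441 = 0.96144
Highest is cycle (2) at 1.1885 (>1, arbitrage).

1.1885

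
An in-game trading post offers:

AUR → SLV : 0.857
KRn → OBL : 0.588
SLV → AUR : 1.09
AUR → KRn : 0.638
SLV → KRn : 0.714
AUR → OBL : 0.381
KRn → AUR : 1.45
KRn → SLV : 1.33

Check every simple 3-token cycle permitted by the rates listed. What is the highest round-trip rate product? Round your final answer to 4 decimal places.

KRn→SLV→AUR→KRn: 1.33 × 1.09 × 0.638 = 0.92491
KRn→AUR→SLV→KRn: 1.45 × 0.857 × 0.714 = 0.88725
Maximum is KRn→SLV→AUR→KRn at 0.9249; no arbitrage — every cycle loses value.

0.9249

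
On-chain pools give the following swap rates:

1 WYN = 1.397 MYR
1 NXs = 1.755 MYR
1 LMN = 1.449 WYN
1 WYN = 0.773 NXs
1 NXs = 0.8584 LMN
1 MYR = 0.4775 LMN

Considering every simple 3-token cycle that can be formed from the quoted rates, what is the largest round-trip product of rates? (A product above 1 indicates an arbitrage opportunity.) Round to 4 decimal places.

0.9666

WYN→MYR→LMN→WYN: 1.397 × 0.4775 × 1.449 = 0.96658
NXs→LMN→WYN→NXs: 0.8584 × 1.449 × 0.773 = 0.96147
Maximum is WYN→MYR→LMN→WYN at 0.9666; no arbitrage — every cycle loses value.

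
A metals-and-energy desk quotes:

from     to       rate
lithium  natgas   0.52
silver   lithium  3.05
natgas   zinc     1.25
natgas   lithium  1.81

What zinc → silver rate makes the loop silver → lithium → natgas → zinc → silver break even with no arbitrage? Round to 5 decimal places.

Known legs of the cycle: 3.05 × 0.52 × 1.25 = 1.9825
For no arbitrage the full-cycle product must be 1, so the missing rate is 1 / 1.9825 ≈ 0.5044136.

0.50441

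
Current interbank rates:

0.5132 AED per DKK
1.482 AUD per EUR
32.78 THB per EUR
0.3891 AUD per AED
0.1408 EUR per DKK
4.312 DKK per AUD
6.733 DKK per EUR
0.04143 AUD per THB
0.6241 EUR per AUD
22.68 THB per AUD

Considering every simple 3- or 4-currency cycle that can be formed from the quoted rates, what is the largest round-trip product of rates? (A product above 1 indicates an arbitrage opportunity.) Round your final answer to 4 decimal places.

0.8998

DKK→EUR→AUD→DKK: 0.1408 × 1.482 × 4.312 = 0.89977
DKK→AED→AUD→DKK: 0.5132 × 0.3891 × 4.312 = 0.86105
THB→AUD→EUR→THB: 0.04143 × 0.6241 × 32.78 = 0.84757
DKK→AED→AUD→EUR→DKK: 0.5132 × 0.3891 × 0.6241 × 6.733 = 0.83909
THB→AUD→DKK→EUR→THB: 0.04143 × 4.312 × 0.1408 × 32.78 = 0.82453
Maximum is DKK→EUR→AUD→DKK at 0.8998; no arbitrage — every cycle loses value.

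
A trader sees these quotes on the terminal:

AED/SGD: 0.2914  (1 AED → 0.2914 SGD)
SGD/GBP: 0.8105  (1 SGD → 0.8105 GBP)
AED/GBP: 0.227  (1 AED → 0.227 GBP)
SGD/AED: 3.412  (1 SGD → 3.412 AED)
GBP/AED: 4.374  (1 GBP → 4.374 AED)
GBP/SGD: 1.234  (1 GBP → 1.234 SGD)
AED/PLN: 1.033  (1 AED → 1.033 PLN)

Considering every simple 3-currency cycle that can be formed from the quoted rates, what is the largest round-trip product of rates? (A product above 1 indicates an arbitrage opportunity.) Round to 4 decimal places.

GBP→AED→SGD→GBP: 4.374 × 0.2914 × 0.8105 = 1.03305
GBP→SGD→AED→GBP: 1.234 × 3.412 × 0.227 = 0.95576
Maximum is GBP→AED→SGD→GBP at 1.0331; arbitrage exists.

1.0331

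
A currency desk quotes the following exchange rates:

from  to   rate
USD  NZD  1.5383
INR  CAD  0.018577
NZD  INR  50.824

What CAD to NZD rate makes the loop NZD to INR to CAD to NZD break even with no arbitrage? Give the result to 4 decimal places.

Known legs of the cycle: 50.824 × 0.018577 = 0.944157448
For no arbitrage the full-cycle product must be 1, so the missing rate is 1 / 0.944157448 ≈ 1.059145.

1.0591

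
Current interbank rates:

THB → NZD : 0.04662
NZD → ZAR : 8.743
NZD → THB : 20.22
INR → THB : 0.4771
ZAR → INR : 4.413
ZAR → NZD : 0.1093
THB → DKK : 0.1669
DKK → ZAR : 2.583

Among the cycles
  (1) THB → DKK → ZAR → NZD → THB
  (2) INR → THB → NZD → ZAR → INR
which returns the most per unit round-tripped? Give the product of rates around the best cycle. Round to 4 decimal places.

0.9528

(1) 0.1669 × 2.583 × 0.1093 × 20.22 = 0.95276
(2) 0.4771 × 0.04662 × 8.743 × 4.413 = 0.85818
Highest is cycle (1) at 0.9528 (≤1, no arbitrage).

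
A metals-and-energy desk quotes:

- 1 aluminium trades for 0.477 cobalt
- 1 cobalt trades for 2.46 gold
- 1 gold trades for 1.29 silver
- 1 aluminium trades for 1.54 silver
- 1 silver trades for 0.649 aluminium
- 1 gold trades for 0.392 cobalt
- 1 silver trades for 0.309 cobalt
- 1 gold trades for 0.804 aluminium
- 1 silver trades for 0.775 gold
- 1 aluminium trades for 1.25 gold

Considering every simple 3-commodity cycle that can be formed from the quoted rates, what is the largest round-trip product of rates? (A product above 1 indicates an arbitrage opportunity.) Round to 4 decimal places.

aluminium→gold→silver→aluminium: 1.25 × 1.29 × 0.649 = 1.04651
cobalt→gold→silver→cobalt: 2.46 × 1.29 × 0.309 = 0.98058
aluminium→silver→gold→aluminium: 1.54 × 0.775 × 0.804 = 0.95957
aluminium→cobalt→gold→aluminium: 0.477 × 2.46 × 0.804 = 0.94343
Maximum is aluminium→gold→silver→aluminium at 1.0465; arbitrage exists.

1.0465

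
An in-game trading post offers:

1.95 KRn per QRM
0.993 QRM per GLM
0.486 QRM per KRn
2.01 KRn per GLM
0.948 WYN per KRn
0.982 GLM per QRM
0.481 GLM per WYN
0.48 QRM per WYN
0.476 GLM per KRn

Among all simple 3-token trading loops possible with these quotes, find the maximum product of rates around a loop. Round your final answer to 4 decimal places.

0.9593

GLM→KRn→QRM→GLM: 2.01 × 0.486 × 0.982 = 0.95928
GLM→QRM→KRn→GLM: 0.993 × 1.95 × 0.476 = 0.92170
GLM→KRn→WYN→GLM: 2.01 × 0.948 × 0.481 = 0.91654
KRn→WYN→QRM→KRn: 0.948 × 0.48 × 1.95 = 0.88733
Maximum is GLM→KRn→QRM→GLM at 0.9593; no arbitrage — every cycle loses value.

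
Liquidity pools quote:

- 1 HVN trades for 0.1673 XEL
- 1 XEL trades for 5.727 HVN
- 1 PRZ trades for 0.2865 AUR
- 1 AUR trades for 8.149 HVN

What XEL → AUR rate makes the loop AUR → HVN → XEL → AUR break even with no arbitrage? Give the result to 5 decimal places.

0.73350

Known legs of the cycle: 8.149 × 0.1673 = 1.3633277
For no arbitrage the full-cycle product must be 1, so the missing rate is 1 / 1.3633277 ≈ 0.7334994.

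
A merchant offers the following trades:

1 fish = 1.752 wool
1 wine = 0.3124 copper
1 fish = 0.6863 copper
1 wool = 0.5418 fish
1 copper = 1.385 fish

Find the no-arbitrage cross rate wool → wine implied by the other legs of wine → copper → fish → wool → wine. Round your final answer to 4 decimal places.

Known legs of the cycle: 0.3124 × 1.385 × 1.752 = 0.758044848
For no arbitrage the full-cycle product must be 1, so the missing rate is 1 / 0.758044848 ≈ 1.319183.

1.3192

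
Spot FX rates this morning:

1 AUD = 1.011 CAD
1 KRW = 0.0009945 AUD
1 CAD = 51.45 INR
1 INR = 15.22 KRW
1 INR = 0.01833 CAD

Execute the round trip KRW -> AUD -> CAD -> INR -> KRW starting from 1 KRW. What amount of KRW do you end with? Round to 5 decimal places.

0.78733

1 KRW × 0.0009945 = 0.0009945 AUD
0.0009945 AUD × 1.011 = 0.0010054395 CAD
0.0010054395 CAD × 51.45 = 0.051729862275 INR
0.051729862275 INR × 15.22 = 0.7873285038255 KRW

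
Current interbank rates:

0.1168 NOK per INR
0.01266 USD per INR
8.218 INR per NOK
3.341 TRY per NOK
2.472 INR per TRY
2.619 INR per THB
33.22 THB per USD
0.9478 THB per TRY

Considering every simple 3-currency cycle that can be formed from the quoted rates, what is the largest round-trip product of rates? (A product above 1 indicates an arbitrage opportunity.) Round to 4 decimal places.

1.1015

INR→USD→THB→INR: 0.01266 × 33.22 × 2.619 = 1.10146
INR→NOK→TRY→INR: 0.1168 × 3.341 × 2.472 = 0.96465
Maximum is INR→USD→THB→INR at 1.1015; arbitrage exists.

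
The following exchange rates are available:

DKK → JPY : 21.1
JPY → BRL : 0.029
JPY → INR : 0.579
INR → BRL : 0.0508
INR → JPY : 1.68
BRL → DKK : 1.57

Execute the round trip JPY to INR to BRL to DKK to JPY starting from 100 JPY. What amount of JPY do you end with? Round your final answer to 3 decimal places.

100 JPY × 0.579 = 57.9 INR
57.9 INR × 0.0508 = 2.94132 BRL
2.94132 BRL × 1.57 = 4.6178724 DKK
4.6178724 DKK × 21.1 = 97.43710764 JPY

97.437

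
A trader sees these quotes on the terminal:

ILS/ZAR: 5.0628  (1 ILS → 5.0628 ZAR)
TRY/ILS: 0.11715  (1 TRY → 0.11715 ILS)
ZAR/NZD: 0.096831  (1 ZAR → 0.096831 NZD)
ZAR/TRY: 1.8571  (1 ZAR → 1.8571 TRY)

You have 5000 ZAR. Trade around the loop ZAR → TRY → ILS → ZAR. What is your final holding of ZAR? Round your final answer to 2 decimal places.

5507.30

5000 ZAR × 1.8571 = 9285.5 TRY
9285.5 TRY × 0.11715 = 1087.796325 ILS
1087.796325 ILS × 5.0628 = 5507.29523421 ZAR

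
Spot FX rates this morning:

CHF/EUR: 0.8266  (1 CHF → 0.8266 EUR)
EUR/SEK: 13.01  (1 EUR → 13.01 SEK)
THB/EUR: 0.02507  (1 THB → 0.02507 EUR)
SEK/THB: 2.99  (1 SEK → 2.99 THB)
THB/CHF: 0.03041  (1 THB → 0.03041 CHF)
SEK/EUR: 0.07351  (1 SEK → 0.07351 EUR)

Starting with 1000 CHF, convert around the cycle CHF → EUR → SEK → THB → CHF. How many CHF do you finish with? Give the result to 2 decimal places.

977.82

1000 CHF × 0.8266 = 826.6 EUR
826.6 EUR × 13.01 = 10754.066 SEK
10754.066 SEK × 2.99 = 32154.65734 THB
32154.65734 THB × 0.03041 = 977.8231297094 CHF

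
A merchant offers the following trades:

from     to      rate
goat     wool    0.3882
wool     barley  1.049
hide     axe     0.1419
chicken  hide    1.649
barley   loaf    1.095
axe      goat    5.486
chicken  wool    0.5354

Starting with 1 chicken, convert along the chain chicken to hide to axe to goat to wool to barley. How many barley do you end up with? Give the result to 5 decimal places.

1 chicken × 1.649 = 1.649 hide
1.649 hide × 0.1419 = 0.2339931 axe
0.2339931 axe × 5.486 = 1.2836861466 goat
1.2836861466 goat × 0.3882 = 0.49832696211012 wool
0.49832696211012 wool × 1.049 = 0.52274498325351588 barley

0.52274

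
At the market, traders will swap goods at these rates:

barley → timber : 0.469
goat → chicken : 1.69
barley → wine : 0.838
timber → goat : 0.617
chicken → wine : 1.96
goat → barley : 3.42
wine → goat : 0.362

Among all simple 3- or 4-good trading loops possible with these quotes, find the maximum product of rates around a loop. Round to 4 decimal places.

1.1991

wine→goat→chicken→wine: 0.362 × 1.69 × 1.96 = 1.19909
wine→goat→barley→wine: 0.362 × 3.42 × 0.838 = 1.03748
timber→goat→barley→timber: 0.617 × 3.42 × 0.469 = 0.98966
Maximum is wine→goat→chicken→wine at 1.1991; arbitrage exists.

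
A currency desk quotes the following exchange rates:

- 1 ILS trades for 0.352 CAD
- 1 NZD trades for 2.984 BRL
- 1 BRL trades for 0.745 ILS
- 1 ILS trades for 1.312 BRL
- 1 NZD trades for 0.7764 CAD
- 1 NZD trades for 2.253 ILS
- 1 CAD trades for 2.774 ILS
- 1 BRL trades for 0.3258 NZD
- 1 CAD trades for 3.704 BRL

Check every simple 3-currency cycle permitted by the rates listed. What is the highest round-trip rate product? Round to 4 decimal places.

0.9713

ILS→CAD→BRL→ILS: 0.352 × 3.704 × 0.745 = 0.97134
ILS→BRL→NZD→ILS: 1.312 × 0.3258 × 2.253 = 0.96304
NZD→CAD→BRL→NZD: 0.7764 × 3.704 × 0.3258 = 0.93693
Maximum is ILS→CAD→BRL→ILS at 0.9713; no arbitrage — every cycle loses value.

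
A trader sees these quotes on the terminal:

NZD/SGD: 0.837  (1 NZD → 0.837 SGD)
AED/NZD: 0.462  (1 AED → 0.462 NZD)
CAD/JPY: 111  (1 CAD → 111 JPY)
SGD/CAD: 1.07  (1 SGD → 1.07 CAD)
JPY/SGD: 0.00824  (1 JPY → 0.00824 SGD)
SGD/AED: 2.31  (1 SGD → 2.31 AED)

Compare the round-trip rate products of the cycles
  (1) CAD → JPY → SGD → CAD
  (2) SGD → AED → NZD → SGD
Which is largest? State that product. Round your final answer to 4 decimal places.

(1) 111 × 0.00824 × 1.07 = 0.97866
(2) 2.31 × 0.462 × 0.837 = 0.89326
Highest is cycle (1) at 0.9787 (≤1, no arbitrage).

0.9787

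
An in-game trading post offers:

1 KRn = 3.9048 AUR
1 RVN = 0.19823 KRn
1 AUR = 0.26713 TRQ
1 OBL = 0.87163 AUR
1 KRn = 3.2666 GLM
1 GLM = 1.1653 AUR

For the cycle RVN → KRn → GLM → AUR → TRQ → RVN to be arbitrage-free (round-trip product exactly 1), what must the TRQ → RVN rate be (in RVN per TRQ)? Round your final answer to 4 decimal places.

4.9611

Known legs of the cycle: 0.19823 × 3.2666 × 1.1653 × 0.26713 = 0.201569931999699502
For no arbitrage the full-cycle product must be 1, so the missing rate is 1 / 0.201569931999699502 ≈ 4.961057.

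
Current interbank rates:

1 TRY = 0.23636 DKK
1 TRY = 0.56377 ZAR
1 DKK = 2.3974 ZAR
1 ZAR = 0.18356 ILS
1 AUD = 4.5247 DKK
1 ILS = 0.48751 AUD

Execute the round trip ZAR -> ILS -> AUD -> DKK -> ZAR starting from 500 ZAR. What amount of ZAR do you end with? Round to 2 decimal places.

500 ZAR × 0.18356 = 91.78 ILS
91.78 ILS × 0.48751 = 44.7436678 AUD
44.7436678 AUD × 4.5247 = 202.45167369466 DKK
202.45167369466 DKK × 2.3974 = 485.357642515577884 ZAR

485.36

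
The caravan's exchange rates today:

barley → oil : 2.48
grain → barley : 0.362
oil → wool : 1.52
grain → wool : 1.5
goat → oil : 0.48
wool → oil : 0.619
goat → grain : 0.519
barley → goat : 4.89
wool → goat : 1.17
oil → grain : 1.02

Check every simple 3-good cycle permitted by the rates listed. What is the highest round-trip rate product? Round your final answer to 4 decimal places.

0.9471

grain→wool→oil→grain: 1.5 × 0.619 × 1.02 = 0.94707
goat→grain→barley→goat: 0.519 × 0.362 × 4.89 = 0.91872
grain→barley→oil→grain: 0.362 × 2.48 × 1.02 = 0.91572
goat→grain→wool→goat: 0.519 × 1.5 × 1.17 = 0.91085
goat→oil→wool→goat: 0.48 × 1.52 × 1.17 = 0.85363
Maximum is grain→wool→oil→grain at 0.9471; no arbitrage — every cycle loses value.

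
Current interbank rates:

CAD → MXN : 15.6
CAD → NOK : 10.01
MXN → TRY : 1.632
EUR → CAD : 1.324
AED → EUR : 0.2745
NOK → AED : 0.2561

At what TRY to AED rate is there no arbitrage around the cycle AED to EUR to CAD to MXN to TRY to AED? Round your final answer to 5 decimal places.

0.10807

Known legs of the cycle: 0.2745 × 1.324 × 15.6 × 1.632 = 9.2528407296
For no arbitrage the full-cycle product must be 1, so the missing rate is 1 / 9.2528407296 ≈ 0.1080749.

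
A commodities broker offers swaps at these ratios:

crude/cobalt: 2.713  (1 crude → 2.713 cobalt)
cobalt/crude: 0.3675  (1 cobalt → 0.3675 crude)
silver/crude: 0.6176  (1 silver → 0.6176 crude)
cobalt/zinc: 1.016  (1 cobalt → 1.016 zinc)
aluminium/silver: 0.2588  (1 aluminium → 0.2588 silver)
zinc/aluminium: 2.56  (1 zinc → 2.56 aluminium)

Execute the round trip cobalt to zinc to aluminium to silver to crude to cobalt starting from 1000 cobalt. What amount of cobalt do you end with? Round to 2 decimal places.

1000 cobalt × 1.016 = 1016 zinc
1016 zinc × 2.56 = 2600.96 aluminium
2600.96 aluminium × 0.2588 = 673.128448 silver
673.128448 silver × 0.6176 = 415.7241294848 crude
415.7241294848 crude × 2.713 = 1127.8595632922624 cobalt

1127.86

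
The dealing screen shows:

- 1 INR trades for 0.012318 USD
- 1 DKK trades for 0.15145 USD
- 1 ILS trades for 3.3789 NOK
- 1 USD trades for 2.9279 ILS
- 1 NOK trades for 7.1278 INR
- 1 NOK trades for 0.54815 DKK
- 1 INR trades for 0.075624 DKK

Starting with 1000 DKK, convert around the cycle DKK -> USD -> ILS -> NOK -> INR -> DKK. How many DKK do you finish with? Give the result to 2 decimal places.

1000 DKK × 0.15145 = 151.45 USD
151.45 USD × 2.9279 = 443.430455 ILS
443.430455 ILS × 3.3789 = 1498.3071643995 NOK
1498.3071643995 NOK × 7.1278 = 10679.6338064067561 INR
10679.6338064067561 INR × 0.075624 = 807.6366269757045233064 DKK

807.64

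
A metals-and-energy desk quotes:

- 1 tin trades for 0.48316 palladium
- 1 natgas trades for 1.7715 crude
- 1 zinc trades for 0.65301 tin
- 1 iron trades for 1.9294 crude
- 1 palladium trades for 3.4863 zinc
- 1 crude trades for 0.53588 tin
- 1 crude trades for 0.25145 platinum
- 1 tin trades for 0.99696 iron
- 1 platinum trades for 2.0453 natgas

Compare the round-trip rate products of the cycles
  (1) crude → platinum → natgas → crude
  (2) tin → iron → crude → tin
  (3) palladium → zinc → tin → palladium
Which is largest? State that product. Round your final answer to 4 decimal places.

1.1000

(1) 0.25145 × 2.0453 × 1.7715 = 0.91107
(2) 0.99696 × 1.9294 × 0.53588 = 1.03078
(3) 3.4863 × 0.65301 × 0.48316 = 1.09996
Highest is cycle (3) at 1.1000 (>1, arbitrage).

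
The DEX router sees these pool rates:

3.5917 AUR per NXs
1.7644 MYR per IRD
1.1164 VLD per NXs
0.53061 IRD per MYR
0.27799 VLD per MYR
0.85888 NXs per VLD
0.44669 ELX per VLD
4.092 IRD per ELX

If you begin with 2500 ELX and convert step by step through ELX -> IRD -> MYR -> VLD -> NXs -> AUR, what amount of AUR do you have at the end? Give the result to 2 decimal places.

2500 ELX × 4.092 = 10230 IRD
10230 IRD × 1.7644 = 18049.812 MYR
18049.812 MYR × 0.27799 = 5017.66723788 VLD
5017.66723788 VLD × 0.85888 = 4309.5740372703744 NXs
4309.5740372703744 NXs × 3.5917 = 15478.69706966400373248 AUR

15478.70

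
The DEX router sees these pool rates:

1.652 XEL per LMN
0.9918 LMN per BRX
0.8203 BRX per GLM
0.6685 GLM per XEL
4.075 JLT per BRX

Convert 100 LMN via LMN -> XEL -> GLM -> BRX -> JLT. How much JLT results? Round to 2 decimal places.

369.16

100 LMN × 1.652 = 165.2 XEL
165.2 XEL × 0.6685 = 110.4362 GLM
110.4362 GLM × 0.8203 = 90.59081486 BRX
90.59081486 BRX × 4.075 = 369.1575705545 JLT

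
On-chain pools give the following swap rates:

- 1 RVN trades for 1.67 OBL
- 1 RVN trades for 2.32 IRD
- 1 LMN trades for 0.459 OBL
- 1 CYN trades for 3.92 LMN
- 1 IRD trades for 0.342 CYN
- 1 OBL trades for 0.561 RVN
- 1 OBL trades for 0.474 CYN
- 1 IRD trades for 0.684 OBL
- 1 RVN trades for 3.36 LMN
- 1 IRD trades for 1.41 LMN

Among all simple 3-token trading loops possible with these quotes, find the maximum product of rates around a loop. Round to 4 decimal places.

IRD→OBL→RVN→IRD: 0.684 × 0.561 × 2.32 = 0.89024
OBL→RVN→LMN→OBL: 0.561 × 3.36 × 0.459 = 0.86520
CYN→LMN→OBL→CYN: 3.92 × 0.459 × 0.474 = 0.85286
Maximum is IRD→OBL→RVN→IRD at 0.8902; no arbitrage — every cycle loses value.

0.8902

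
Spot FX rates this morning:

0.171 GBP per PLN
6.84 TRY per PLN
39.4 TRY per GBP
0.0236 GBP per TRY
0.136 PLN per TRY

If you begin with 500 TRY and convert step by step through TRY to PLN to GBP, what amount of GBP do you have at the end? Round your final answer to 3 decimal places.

11.628

500 TRY × 0.136 = 68 PLN
68 PLN × 0.171 = 11.628 GBP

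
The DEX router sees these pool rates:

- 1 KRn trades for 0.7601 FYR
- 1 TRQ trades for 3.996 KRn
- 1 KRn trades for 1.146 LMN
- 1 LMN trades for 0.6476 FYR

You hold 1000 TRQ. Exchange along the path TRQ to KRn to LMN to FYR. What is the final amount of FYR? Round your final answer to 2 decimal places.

2965.63

1000 TRQ × 3.996 = 3996 KRn
3996 KRn × 1.146 = 4579.416 LMN
4579.416 LMN × 0.6476 = 2965.6298016 FYR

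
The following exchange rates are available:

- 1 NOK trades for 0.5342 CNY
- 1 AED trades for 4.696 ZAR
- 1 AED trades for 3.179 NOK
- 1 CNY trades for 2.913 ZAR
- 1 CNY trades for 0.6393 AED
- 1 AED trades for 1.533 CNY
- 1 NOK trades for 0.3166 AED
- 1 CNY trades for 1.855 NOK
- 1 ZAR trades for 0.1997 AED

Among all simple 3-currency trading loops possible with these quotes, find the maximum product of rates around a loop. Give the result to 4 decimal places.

1.0857

CNY→AED→NOK→CNY: 0.6393 × 3.179 × 0.5342 = 1.08567
CNY→NOK→AED→CNY: 1.855 × 0.3166 × 1.533 = 0.90032
CNY→ZAR→AED→CNY: 2.913 × 0.1997 × 1.533 = 0.89179
Maximum is CNY→AED→NOK→CNY at 1.0857; arbitrage exists.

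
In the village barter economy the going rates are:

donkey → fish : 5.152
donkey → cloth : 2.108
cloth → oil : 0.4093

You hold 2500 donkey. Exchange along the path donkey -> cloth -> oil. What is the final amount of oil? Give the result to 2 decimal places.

2157.01

2500 donkey × 2.108 = 5270 cloth
5270 cloth × 0.4093 = 2157.011 oil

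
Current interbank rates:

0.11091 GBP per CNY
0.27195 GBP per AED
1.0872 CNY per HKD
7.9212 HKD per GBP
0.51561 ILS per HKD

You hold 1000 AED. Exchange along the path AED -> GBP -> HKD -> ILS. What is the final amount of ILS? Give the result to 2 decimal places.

1000 AED × 0.27195 = 271.95 GBP
271.95 GBP × 7.9212 = 2154.17034 HKD
2154.17034 HKD × 0.51561 = 1110.7117690074 ILS

1110.71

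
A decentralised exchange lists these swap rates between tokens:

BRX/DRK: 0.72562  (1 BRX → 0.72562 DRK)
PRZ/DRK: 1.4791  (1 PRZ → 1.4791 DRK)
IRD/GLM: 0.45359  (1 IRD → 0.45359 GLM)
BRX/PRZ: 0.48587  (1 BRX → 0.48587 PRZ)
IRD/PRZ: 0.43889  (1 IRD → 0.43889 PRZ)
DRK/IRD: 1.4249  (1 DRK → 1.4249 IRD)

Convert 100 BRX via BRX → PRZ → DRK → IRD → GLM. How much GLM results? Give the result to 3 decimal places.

100 BRX × 0.48587 = 48.587 PRZ
48.587 PRZ × 1.4791 = 71.8650317 DRK
71.8650317 DRK × 1.4249 = 102.40048366933 IRD
102.40048366933 IRD × 0.45359 = 46.4478353875713947 GLM

46.448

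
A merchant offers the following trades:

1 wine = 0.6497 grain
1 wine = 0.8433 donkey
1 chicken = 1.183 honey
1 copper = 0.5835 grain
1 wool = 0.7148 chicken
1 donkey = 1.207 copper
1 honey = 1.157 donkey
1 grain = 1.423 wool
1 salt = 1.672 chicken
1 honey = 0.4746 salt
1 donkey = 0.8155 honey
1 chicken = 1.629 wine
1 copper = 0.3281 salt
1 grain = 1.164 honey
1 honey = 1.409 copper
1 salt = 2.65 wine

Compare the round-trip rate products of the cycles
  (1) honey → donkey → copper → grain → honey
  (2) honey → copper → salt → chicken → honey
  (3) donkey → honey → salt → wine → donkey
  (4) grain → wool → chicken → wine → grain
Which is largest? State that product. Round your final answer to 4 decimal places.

(1) 1.157 × 1.207 × 0.5835 × 1.164 = 0.94849
(2) 1.409 × 0.3281 × 1.672 × 1.183 = 0.91440
(3) 0.8155 × 0.4746 × 2.65 × 0.8433 = 0.86493
(4) 1.423 × 0.7148 × 1.629 × 0.6497 = 1.07652
Highest is cycle (4) at 1.0765 (>1, arbitrage).

1.0765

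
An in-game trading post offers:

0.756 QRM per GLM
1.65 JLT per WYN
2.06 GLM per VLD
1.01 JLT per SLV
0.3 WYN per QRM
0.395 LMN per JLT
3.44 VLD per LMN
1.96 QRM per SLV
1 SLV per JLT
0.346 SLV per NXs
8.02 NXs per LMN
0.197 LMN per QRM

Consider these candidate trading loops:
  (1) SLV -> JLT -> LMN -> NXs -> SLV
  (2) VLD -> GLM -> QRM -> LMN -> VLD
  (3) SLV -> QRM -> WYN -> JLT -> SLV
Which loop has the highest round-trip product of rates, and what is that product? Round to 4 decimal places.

1.1071

(1) 1.01 × 0.395 × 8.02 × 0.346 = 1.10705
(2) 2.06 × 0.756 × 0.197 × 3.44 = 1.05539
(3) 1.96 × 0.3 × 1.65 × 1 = 0.97020
Highest is cycle (1) at 1.1071 (>1, arbitrage).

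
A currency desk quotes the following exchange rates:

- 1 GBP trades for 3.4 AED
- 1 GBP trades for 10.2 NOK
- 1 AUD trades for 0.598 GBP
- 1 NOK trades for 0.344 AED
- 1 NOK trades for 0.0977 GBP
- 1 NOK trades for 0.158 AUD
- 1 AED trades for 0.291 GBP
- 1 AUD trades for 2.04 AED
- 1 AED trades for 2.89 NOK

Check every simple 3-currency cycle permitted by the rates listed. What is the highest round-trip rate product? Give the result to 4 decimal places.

1.0211

AED→GBP→NOK→AED: 0.291 × 10.2 × 0.344 = 1.02106
AUD→GBP→NOK→AUD: 0.598 × 10.2 × 0.158 = 0.96374
AED→NOK→GBP→AED: 2.89 × 0.0977 × 3.4 = 0.96000
AUD→AED→NOK→AUD: 2.04 × 2.89 × 0.158 = 0.93150
Maximum is AED→GBP→NOK→AED at 1.0211; arbitrage exists.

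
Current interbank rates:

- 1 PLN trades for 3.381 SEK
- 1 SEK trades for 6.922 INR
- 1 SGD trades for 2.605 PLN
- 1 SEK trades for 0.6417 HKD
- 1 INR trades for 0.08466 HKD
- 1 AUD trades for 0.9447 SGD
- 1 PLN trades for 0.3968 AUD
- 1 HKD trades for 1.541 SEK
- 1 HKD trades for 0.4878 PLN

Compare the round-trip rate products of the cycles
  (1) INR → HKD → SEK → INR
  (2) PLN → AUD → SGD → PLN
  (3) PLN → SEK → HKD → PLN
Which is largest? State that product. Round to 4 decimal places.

(1) 0.08466 × 1.541 × 6.922 = 0.90305
(2) 0.3968 × 0.9447 × 2.605 = 0.97650
(3) 3.381 × 0.6417 × 0.4878 = 1.05832
Highest is cycle (3) at 1.0583 (>1, arbitrage).

1.0583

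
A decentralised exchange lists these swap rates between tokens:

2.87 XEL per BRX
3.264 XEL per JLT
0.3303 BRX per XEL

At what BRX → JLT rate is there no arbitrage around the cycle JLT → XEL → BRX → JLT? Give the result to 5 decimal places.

Known legs of the cycle: 3.264 × 0.3303 = 1.0780992
For no arbitrage the full-cycle product must be 1, so the missing rate is 1 / 1.0780992 ≈ 0.9275584.

0.92756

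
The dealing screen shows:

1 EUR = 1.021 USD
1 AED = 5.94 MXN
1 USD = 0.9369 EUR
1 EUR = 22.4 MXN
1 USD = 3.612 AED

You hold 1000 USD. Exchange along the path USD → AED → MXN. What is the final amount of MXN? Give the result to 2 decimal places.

21455.28

1000 USD × 3.612 = 3612 AED
3612 AED × 5.94 = 21455.28 MXN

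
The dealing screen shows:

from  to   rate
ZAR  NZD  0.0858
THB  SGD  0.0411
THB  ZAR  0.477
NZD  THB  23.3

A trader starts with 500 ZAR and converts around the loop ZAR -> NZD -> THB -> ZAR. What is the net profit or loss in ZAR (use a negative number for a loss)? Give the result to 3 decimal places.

500 ZAR × 0.0858 = 42.9 NZD
42.9 NZD × 23.3 = 999.57 THB
999.57 THB × 0.477 = 476.79489 ZAR
Net change: 476.79489 − 500 = -23.20511 ZAR

-23.205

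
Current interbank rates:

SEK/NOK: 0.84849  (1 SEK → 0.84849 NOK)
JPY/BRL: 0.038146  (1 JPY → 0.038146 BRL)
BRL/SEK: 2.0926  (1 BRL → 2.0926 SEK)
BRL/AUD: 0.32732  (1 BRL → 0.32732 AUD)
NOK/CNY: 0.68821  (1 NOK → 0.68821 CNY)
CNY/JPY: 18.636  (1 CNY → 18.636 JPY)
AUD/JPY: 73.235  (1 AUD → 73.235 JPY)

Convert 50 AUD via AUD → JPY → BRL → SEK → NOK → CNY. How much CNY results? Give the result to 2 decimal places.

170.68

50 AUD × 73.235 = 3661.75 JPY
3661.75 JPY × 0.038146 = 139.6811155 BRL
139.6811155 BRL × 2.0926 = 292.2967022953 SEK
292.2967022953 SEK × 0.84849 = 248.010828930539097 NOK
248.010828930539097 NOK × 0.68821 = 170.68353257828631194637 CNY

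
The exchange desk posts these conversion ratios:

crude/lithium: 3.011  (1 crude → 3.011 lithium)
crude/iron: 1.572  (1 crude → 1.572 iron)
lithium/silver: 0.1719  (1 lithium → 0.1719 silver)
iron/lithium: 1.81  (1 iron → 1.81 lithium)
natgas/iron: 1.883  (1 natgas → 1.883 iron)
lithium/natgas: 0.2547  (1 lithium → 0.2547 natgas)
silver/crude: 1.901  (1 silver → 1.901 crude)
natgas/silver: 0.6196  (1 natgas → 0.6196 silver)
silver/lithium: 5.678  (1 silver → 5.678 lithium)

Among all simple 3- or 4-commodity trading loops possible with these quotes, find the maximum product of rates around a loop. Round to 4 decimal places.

0.9839

crude→lithium→silver→crude: 3.011 × 0.1719 × 1.901 = 0.98394
crude→iron→lithium→silver→crude: 1.572 × 1.81 × 0.1719 × 1.901 = 0.92980
crude→lithium→natgas→silver→crude: 3.011 × 0.2547 × 0.6196 × 1.901 = 0.90330
lithium→natgas→silver→lithium: 0.2547 × 0.6196 × 5.678 = 0.89606
lithium→natgas→iron→lithium: 0.2547 × 1.883 × 1.81 = 0.86808
Maximum is crude→lithium→silver→crude at 0.9839; no arbitrage — every cycle loses value.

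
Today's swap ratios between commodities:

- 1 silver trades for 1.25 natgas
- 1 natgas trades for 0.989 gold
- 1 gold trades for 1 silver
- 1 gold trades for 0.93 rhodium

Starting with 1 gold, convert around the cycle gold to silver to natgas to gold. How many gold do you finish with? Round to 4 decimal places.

1 gold × 1 = 1 silver
1 silver × 1.25 = 1.25 natgas
1.25 natgas × 0.989 = 1.23625 gold

1.2363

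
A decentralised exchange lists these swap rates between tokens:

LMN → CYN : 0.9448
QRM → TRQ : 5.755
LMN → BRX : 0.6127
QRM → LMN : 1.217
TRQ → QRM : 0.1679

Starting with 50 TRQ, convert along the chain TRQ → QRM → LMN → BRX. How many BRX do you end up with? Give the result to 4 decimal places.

50 TRQ × 0.1679 = 8.395 QRM
8.395 QRM × 1.217 = 10.216715 LMN
10.216715 LMN × 0.6127 = 6.2597812805 BRX

6.2598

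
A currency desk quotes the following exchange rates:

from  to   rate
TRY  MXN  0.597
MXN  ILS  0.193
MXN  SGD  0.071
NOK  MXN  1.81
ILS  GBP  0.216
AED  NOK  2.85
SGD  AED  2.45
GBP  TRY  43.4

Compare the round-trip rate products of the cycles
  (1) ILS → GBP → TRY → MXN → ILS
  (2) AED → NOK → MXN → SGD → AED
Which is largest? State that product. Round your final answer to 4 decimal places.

1.0801

(1) 0.216 × 43.4 × 0.597 × 0.193 = 1.08013
(2) 2.85 × 1.81 × 0.071 × 2.45 = 0.89732
Highest is cycle (1) at 1.0801 (>1, arbitrage).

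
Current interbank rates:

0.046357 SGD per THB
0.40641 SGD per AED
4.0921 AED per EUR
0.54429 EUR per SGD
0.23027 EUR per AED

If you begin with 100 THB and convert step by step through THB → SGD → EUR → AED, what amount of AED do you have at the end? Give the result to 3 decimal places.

10.325

100 THB × 0.046357 = 4.6357 SGD
4.6357 SGD × 0.54429 = 2.523165153 EUR
2.523165153 EUR × 4.0921 = 10.3250441225913 AED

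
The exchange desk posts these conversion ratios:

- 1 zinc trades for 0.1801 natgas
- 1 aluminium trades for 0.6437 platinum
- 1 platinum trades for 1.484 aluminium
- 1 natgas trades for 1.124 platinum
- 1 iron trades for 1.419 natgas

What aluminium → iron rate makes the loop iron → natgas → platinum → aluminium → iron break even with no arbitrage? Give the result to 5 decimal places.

Known legs of the cycle: 1.419 × 1.124 × 1.484 = 2.366914704
For no arbitrage the full-cycle product must be 1, so the missing rate is 1 / 2.366914704 ≈ 0.4224909.

0.42249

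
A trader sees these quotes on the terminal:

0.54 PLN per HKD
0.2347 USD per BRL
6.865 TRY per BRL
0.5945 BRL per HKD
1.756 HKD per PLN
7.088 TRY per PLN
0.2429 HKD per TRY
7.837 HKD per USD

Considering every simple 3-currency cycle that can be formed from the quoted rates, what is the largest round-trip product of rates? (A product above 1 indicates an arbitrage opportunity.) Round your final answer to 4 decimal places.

BRL→USD→HKD→BRL: 0.2347 × 7.837 × 0.5945 = 1.09349
BRL→TRY→HKD→BRL: 6.865 × 0.2429 × 0.5945 = 0.99133
PLN→TRY→HKD→PLN: 7.088 × 0.2429 × 0.54 = 0.92970
Maximum is BRL→USD→HKD→BRL at 1.0935; arbitrage exists.

1.0935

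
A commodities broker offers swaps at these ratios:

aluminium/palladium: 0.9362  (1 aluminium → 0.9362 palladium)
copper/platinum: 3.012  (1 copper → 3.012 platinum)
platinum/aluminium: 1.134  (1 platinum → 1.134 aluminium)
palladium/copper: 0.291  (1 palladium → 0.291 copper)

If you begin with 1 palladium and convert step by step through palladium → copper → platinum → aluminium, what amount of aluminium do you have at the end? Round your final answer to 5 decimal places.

1 palladium × 0.291 = 0.291 copper
0.291 copper × 3.012 = 0.876492 platinum
0.876492 platinum × 1.134 = 0.993941928 aluminium

0.99394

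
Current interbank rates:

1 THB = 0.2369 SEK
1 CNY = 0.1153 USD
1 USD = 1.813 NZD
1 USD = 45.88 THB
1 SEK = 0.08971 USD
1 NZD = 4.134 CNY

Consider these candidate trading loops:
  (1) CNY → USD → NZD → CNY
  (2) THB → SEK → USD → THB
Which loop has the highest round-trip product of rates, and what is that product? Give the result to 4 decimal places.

(1) 0.1153 × 1.813 × 4.134 = 0.86417
(2) 0.2369 × 0.08971 × 45.88 = 0.97506
Highest is cycle (2) at 0.9751 (≤1, no arbitrage).

0.9751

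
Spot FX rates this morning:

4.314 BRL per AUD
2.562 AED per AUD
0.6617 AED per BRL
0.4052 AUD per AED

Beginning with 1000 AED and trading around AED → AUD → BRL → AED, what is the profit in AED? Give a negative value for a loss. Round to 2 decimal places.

1000 AED × 0.4052 = 405.2 AUD
405.2 AUD × 4.314 = 1748.0328 BRL
1748.0328 BRL × 0.6617 = 1156.67330376 AED
Net change: 1156.67330376 − 1000 = 156.67330376 AED

156.67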